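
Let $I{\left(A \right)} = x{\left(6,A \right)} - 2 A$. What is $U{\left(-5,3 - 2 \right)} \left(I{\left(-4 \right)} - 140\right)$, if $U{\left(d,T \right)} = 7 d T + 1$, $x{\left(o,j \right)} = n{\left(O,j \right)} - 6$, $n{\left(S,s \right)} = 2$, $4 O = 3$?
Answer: $4624$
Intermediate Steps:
$O = \frac{3}{4}$ ($O = \frac{1}{4} \cdot 3 = \frac{3}{4} \approx 0.75$)
$x{\left(o,j \right)} = -4$ ($x{\left(o,j \right)} = 2 - 6 = -4$)
$U{\left(d,T \right)} = 1 + 7 T d$ ($U{\left(d,T \right)} = 7 T d + 1 = 1 + 7 T d$)
$I{\left(A \right)} = -4 - 2 A$
$U{\left(-5,3 - 2 \right)} \left(I{\left(-4 \right)} - 140\right) = \left(1 + 7 \left(3 - 2\right) \left(-5\right)\right) \left(\left(-4 - -8\right) - 140\right) = \left(1 + 7 \left(3 - 2\right) \left(-5\right)\right) \left(\left(-4 + 8\right) - 140\right) = \left(1 + 7 \cdot 1 \left(-5\right)\right) \left(4 - 140\right) = \left(1 - 35\right) \left(-136\right) = \left(-34\right) \left(-136\right) = 4624$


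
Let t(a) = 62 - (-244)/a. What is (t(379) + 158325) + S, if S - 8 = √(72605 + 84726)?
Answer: 60031949/379 + √157331 ≈ 1.5879e+5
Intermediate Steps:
S = 8 + √157331 (S = 8 + √(72605 + 84726) = 8 + √157331 ≈ 404.65)
t(a) = 62 + 244/a
(t(379) + 158325) + S = ((62 + 244/379) + 158325) + (8 + √157331) = (23742/379 + 158325) + (8 + √157331) = 60028917/379 + (8 + √157331) = 60031949/379 + √157331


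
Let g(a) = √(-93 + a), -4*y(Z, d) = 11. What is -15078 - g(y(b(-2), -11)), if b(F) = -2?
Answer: -15078 - I*√383/2 ≈ -15078.0 - 9.7852*I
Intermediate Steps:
y(Z, d) = -11/4 (y(Z, d) = -¼*11 = -11/4)
-15078 - g(y(b(-2), -11)) = -15078 - √(-93 - 11/4) = -15078 - √(-383/4) = -15078 - I*√383/2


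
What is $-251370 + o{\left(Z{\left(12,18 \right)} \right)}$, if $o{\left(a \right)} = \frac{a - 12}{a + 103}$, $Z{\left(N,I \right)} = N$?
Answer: $-251370$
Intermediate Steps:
$o{\left(a \right)} = \frac{-12 + a}{103 + a}$
$-251370 + o{\left(Z{\left(12,18 \right)} \right)} = -251370 + \frac{-12 + 12}{103 + 12} = -251370 + \frac{1}{115} \cdot 0 = -251370 + 0 = -251370$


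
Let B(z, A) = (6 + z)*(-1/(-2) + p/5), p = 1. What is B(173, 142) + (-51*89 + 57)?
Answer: -43567/10 ≈ -4356.7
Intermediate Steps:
B(z, A) = 21/5 + 7*z/10 (B(z, A) = (6 + z)*(-1/(-2) + 1/5) = (6 + z)*(-1*(-1/2) + 1*(1/5)) = (6 + z)*(1/2 + 1/5) = (6 + z)*(7/10) = 21/5 + 7*z/10)
B(173, 142) + (-51*89 + 57) = (21/5 + (7/10)*173) + (-51*89 + 57) = (21/5 + 1211/10) + (-4539 + 57) = 1253/10 - 4482 = -43567/10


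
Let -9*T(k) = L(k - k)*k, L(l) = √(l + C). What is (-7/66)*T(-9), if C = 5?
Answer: -7*√5/66 ≈ -0.23716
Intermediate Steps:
L(l) = √(5 + l) (L(l) = √(l + 5) = √(5 + l))
T(k) = -k*√5/9 (T(k) = -√(5 + (k - k))*k/9 = -√(5 + 0)*k/9 = -√5*k/9 = -k*√5/9)
(-7/66)*T(-9) = (-7/66)*(-⅑*(-9)*√5) = (-7*1/66)*√5 = -7*√5/66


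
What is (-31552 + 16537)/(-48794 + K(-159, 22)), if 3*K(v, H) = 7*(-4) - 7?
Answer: 45045/146417 ≈ 0.30765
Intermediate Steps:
K(v, H) = -35/3 (K(v, H) = (7*(-4) - 7)/3 = (-28 - 7)/3 = (1/3)*(-35) = -35/3)
(-31552 + 16537)/(-48794 + K(-159, 22)) = (-31552 + 16537)/(-48794 - 35/3) = -15015/(-146417/3) = -15015*(-3/146417) = 45045/146417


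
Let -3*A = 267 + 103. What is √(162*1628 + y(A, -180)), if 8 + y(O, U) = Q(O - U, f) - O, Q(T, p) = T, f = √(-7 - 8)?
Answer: 2*√65977 ≈ 513.72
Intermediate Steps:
f = I*√15 (f = √(-15) = I*√15 ≈ 3.873*I)
A = -370/3 (A = -(267 + 103)/3 = -⅓*370 = -370/3 ≈ -123.33)
y(O, U) = -8 - U (y(O, U) = -8 + ((O - U) - O) = -8 - U)
√(162*1628 + y(A, -180)) = √(162*1628 + (-8 - 1*(-180))) = √(263736 + (-8 + 180)) = √(263736 + 172) = √263908 = 2*√65977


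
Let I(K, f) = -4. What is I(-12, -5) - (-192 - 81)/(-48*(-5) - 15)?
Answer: -209/75 ≈ -2.7867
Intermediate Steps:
I(-12, -5) - (-192 - 81)/(-48*(-5) - 15) = -4 - (-192 - 81)/(-48*(-5) - 15) = -4 - (-273)/(240 - 15) = -4 - (-273)/225 = -4 - 1*(-91/75) = -4 + 91/75 = -209/75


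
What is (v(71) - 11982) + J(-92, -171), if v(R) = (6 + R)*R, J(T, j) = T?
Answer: -6607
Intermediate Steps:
v(R) = R*(6 + R)
(v(71) - 11982) + J(-92, -171) = (71*(6 + 71) - 11982) - 92 = (71*77 - 11982) - 92 = (5467 - 11982) - 92 = -6515 - 92 = -6607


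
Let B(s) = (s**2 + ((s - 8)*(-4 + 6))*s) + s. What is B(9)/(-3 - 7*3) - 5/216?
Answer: -977/216 ≈ -4.5231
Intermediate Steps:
B(s) = s + s**2 + s*(-16 + 2*s) (B(s) = (s**2 + ((-8 + s)*2)*s) + s = (s**2 + (-16 + 2*s)*s) + s = (s**2 + s*(-16 + 2*s)) + s = s + s**2 + s*(-16 + 2*s))
B(9)/(-3 - 7*3) - 5/216 = (3*9*(-5 + 9))/(-3 - 7*3) - 5/216 = (3*9*4)/(-3 - 21) - 5*1/216 = 108/(-24) - 5/216 = 108*(-1/24) - 5/216 = -9/2 - 5/216 = -977/216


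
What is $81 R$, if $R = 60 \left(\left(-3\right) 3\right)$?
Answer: $-43740$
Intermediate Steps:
$R = -540$ ($R = 60 \left(-9\right) = -540$)
$81 R = 81 \left(-540\right) = -43740$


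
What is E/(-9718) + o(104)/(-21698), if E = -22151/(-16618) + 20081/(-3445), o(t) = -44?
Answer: 15032097059647/6035796443223820 ≈ 0.0024905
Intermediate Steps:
E = -257395863/57249010 (E = -22151*(-1/16618) + 20081*(-1/3445) = 22151/16618 - 20081/3445 = -257395863/57249010 ≈ -4.4961)
E/(-9718) + o(104)/(-21698) = -257395863/57249010/(-9718) - 44/(-21698) = -257395863/57249010*(-1/9718) - 44*(-1/21698) = 257395863/556345879180 + 22/10849 = 15032097059647/6035796443223820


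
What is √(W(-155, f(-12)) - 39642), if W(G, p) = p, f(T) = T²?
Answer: I*√39498 ≈ 198.74*I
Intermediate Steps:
√(W(-155, f(-12)) - 39642) = √((-12)² - 39642) = √(144 - 39642) = √(-39498) = I*√39498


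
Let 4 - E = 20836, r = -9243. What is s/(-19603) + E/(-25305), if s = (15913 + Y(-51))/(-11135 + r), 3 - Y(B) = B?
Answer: 396293414763/481361270470 ≈ 0.82328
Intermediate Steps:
Y(B) = 3 - B
E = -20832 (E = 4 - 1*20836 = 4 - 20836 = -20832)
s = -15967/20378 (s = (15913 + (3 - 1*(-51)))/(-11135 - 9243) = (15913 + (3 + 51))/(-20378) = (15913 + 54)*(-1/20378) = 15967*(-1/20378) = -15967/20378 ≈ -0.78354)
s/(-19603) + E/(-25305) = -15967/20378/(-19603) - 20832/(-25305) = -15967/20378*(-1/19603) - 20832*(-1/25305) = 15967/399469934 + 992/1205 = 396293414763/481361270470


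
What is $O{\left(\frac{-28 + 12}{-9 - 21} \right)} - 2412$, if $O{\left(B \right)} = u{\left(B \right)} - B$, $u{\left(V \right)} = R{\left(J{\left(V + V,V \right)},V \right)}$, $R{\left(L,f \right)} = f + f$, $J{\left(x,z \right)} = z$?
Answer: $- \frac{36172}{15} \approx -2411.5$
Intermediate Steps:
$R{\left(L,f \right)} = 2 f$
$u{\left(V \right)} = 2 V$
$O{\left(B \right)} = B$ ($O{\left(B \right)} = 2 B - B = B$)
$O{\left(\frac{-28 + 12}{-9 - 21} \right)} - 2412 = \frac{-28 + 12}{-9 - 21} - 2412 = - \frac{16}{-30} - 2412 = \left(-16\right) \left(- \frac{1}{30}\right) - 2412 = \frac{8}{15} - 2412 = - \frac{36172}{15}$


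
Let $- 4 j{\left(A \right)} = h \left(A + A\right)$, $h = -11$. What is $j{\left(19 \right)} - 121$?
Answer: $- \frac{33}{2} \approx -16.5$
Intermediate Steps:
$j{\left(A \right)} = \frac{11 A}{2}$ ($j{\left(A \right)} = - \frac{\left(-11\right) \left(A + A\right)}{4} = - \frac{\left(-11\right) 2 A}{4} = - \frac{\left(-22\right) A}{4} = \frac{11 A}{2}$)
$j{\left(19 \right)} - 121 = \frac{11}{2} \cdot 19 - 121 = \frac{209}{2} - 121 = - \frac{33}{2}$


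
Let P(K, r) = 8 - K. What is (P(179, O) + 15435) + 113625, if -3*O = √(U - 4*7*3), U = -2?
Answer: 128889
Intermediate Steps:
O = -I*√86/3 (O = -√(-2 - 4*7*3)/3 = -√(-2 - 28*3)/3 = -√(-2 - 84)/3 = -I*√86/3 ≈ -3.0912*I)
(P(179, O) + 15435) + 113625 = ((8 - 1*179) + 15435) + 113625 = ((8 - 179) + 15435) + 113625 = (-171 + 15435) + 113625 = 15264 + 113625 = 128889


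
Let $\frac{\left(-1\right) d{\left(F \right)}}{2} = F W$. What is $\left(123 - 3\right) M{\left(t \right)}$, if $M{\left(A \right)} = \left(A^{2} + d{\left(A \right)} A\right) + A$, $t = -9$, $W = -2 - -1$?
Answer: $28080$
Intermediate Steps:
$W = -1$ ($W = -2 + 1 = -1$)
$d{\left(F \right)} = 2 F$ ($d{\left(F \right)} = - 2 F \left(-1\right) = - 2 \left(- F\right) = 2 F$)
$M{\left(A \right)} = A + 3 A^{2}$ ($M{\left(A \right)} = \left(A^{2} + 2 A A\right) + A = \left(A^{2} + 2 A^{2}\right) + A = 3 A^{2} + A = A + 3 A^{2}$)
$\left(123 - 3\right) M{\left(t \right)} = \left(123 - 3\right) \left(- 9 \left(1 + 3 \left(-9\right)\right)\right) = \left(123 + \left(-79 + 76\right)\right) \left(- 9 \left(1 - 27\right)\right) = \left(123 - 3\right) \left(\left(-9\right) \left(-26\right)\right) = 120 \cdot 234 = 28080$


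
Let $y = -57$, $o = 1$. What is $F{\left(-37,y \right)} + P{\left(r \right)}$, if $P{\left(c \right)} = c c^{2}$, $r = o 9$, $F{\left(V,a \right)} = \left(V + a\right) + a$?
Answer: $578$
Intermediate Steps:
$F{\left(V,a \right)} = V + 2 a$
$r = 9$ ($r = 1 \cdot 9 = 9$)
$P{\left(c \right)} = c^{3}$
$F{\left(-37,y \right)} + P{\left(r \right)} = \left(-37 + 2 \left(-57\right)\right) + 9^{3} = \left(-37 - 114\right) + 729 = -151 + 729 = 578$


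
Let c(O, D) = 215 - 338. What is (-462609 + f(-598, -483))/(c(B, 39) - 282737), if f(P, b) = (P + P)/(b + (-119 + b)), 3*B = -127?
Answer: 501929569/306903100 ≈ 1.6355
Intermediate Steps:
B = -127/3 (B = (⅓)*(-127) = -127/3 ≈ -42.333)
c(O, D) = -123
f(P, b) = 2*P/(-119 + 2*b) (f(P, b) = (2*P)/(-119 + 2*b) = 2*P/(-119 + 2*b))
(-462609 + f(-598, -483))/(c(B, 39) - 282737) = (-462609 + 2*(-598)/(-119 + 2*(-483)))/(-123 - 282737) = (-462609 + 2*(-598)/(-119 - 966))/(-282860) = (-462609 + 2*(-598)/(-1085))*(-1/282860) = (-462609 + 2*(-598)*(-1/1085))*(-1/282860) = (-462609 + 1196/1085)*(-1/282860) = -501929569/1085*(-1/282860) = 501929569/306903100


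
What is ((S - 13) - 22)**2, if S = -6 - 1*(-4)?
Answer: 1369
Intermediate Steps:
S = -2 (S = -6 + 4 = -2)
((S - 13) - 22)**2 = ((-2 - 13) - 22)**2 = (-15 - 22)**2 = (-37)**2 = 1369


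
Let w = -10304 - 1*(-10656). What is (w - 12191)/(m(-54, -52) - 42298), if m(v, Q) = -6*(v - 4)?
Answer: 11839/41950 ≈ 0.28222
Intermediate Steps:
m(v, Q) = 24 - 6*v (m(v, Q) = -6*(-4 + v) = 24 - 6*v)
w = 352 (w = -10304 + 10656 = 352)
(w - 12191)/(m(-54, -52) - 42298) = (352 - 12191)/((24 - 6*(-54)) - 42298) = -11839/((24 + 324) - 42298) = -11839/(348 - 42298) = -11839/(-41950) = -11839*(-1/41950) = 11839/41950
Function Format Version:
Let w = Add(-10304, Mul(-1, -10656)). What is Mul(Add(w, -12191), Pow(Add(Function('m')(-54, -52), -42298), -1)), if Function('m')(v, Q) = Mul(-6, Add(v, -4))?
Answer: Rational(11839, 41950) ≈ 0.28222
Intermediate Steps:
Function('m')(v, Q) = Add(24, Mul(-6, v)) (Function('m')(v, Q) = Mul(-6, Add(-4, v)) = Add(24, Mul(-6, v)))
w = 352 (w = Add(-10304, 10656) = 352)
Mul(Add(w, -12191), Pow(Add(Function('m')(-54, -52), -42298), -1)) = Mul(Add(352, -12191), Pow(Add(Add(24, Mul(-6, -54)), -42298), -1)) = Mul(-11839, Pow(Add(Add(24, 324), -42298), -1)) = Mul(-11839, Pow(Add(348, -42298), -1)) = Mul(-11839, Pow(-41950, -1)) = Mul(-11839, Rational(-1, 41950)) = Rational(11839, 41950)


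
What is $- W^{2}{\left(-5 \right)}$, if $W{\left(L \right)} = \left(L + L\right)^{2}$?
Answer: $-10000$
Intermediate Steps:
$W{\left(L \right)} = 4 L^{2}$ ($W{\left(L \right)} = \left(2 L\right)^{2} = 4 L^{2}$)
$- W^{2}{\left(-5 \right)} = - \left(4 \left(-5\right)^{2}\right)^{2} = - \left(4 \cdot 25\right)^{2} = - 100^{2} = \left(-1\right) 10000 = -10000$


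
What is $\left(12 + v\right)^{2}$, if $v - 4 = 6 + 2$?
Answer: $576$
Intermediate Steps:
$v = 12$ ($v = 4 + \left(6 + 2\right) = 4 + 8 = 12$)
$\left(12 + v\right)^{2} = \left(12 + 12\right)^{2} = 24^{2} = 576$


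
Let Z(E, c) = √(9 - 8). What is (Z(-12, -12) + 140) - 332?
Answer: -191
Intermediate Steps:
Z(E, c) = 1 (Z(E, c) = √1 = 1)
(Z(-12, -12) + 140) - 332 = (1 + 140) - 332 = 141 - 332 = -191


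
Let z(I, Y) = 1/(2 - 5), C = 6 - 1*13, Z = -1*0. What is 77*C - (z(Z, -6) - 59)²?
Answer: -36535/9 ≈ -4059.4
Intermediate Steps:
Z = 0
C = -7 (C = 6 - 13 = -7)
z(I, Y) = -⅓ (z(I, Y) = 1/(-3) = -⅓)
77*C - (z(Z, -6) - 59)² = 77*(-7) - (-⅓ - 59)² = -539 - (-178/3)² = -539 - 1*31684/9 = -539 - 31684/9 = -36535/9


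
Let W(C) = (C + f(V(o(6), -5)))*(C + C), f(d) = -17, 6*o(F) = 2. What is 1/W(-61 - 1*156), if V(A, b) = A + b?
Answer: 1/101556 ≈ 9.8468e-6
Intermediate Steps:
o(F) = ⅓ (o(F) = (⅙)*2 = ⅓)
W(C) = 2*C*(-17 + C) (W(C) = (C - 17)*(C + C) = (-17 + C)*(2*C) = 2*C*(-17 + C))
1/W(-61 - 1*156) = 1/(2*(-61 - 1*156)*(-17 + (-61 - 1*156))) = 1/(2*(-61 - 156)*(-17 + (-61 - 156))) = 1/(2*(-217)*(-17 - 217)) = 1/(2*(-217)*(-234)) = 1/101556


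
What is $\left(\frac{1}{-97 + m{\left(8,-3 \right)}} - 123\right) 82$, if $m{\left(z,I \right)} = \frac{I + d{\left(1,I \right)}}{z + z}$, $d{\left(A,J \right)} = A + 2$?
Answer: $- \frac{978424}{97} \approx -10087.0$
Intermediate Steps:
$d{\left(A,J \right)} = 2 + A$
$m{\left(z,I \right)} = \frac{3 + I}{2 z}$ ($m{\left(z,I \right)} = \frac{I + \left(2 + 1\right)}{z + z} = \frac{I + 3}{2 z} = \left(3 + I\right) \frac{1}{2 z} = \frac{3 + I}{2 z}$)
$\left(\frac{1}{-97 + m{\left(8,-3 \right)}} - 123\right) 82 = \left(\frac{1}{-97 + \frac{3 - 3}{2 \cdot 8}} - 123\right) 82 = \left(\frac{1}{-97 + \frac{1}{2} \cdot \frac{1}{8} \cdot 0} - 123\right) 82 = \left(\frac{1}{-97 + 0} - 123\right) 82 = \left(\frac{1}{-97} - 123\right) 82 = \left(- \frac{1}{97} - 123\right) 82 = \left(- \frac{11932}{97}\right) 82 = - \frac{978424}{97}$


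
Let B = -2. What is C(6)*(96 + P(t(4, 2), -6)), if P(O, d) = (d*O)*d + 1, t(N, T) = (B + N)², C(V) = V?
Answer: 1446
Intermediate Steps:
t(N, T) = (-2 + N)²
P(O, d) = 1 + O*d² (P(O, d) = (O*d)*d + 1 = O*d² + 1 = 1 + O*d²)
C(6)*(96 + P(t(4, 2), -6)) = 6*(96 + (1 + (-2 + 4)²*(-6)²)) = 6*(96 + (1 + 2²*36)) = 6*(96 + (1 + 4*36)) = 6*(96 + (1 + 144)) = 6*(96 + 145) = 6*241 = 1446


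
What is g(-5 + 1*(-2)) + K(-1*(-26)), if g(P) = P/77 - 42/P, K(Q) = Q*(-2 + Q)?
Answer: 6929/11 ≈ 629.91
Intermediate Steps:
g(P) = -42/P + P/77 (g(P) = P*(1/77) - 42/P = P/77 - 42/P = -42/P + P/77)
g(-5 + 1*(-2)) + K(-1*(-26)) = (-42/(-5 + 1*(-2)) + (-5 + 1*(-2))/77) + (-1*(-26))*(-2 - 1*(-26)) = (-42/(-5 - 2) + (-5 - 2)/77) + 26*(-2 + 26) = (-42/(-7) + (1/77)*(-7)) + 26*24 = (-42*(-⅐) - 1/11) + 624 = (6 - 1/11) + 624 = 65/11 + 624 = 6929/11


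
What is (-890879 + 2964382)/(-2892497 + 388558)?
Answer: -2073503/2503939 ≈ -0.82810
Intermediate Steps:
(-890879 + 2964382)/(-2892497 + 388558) = 2073503/(-2503939) = 2073503*(-1/2503939) = -2073503/2503939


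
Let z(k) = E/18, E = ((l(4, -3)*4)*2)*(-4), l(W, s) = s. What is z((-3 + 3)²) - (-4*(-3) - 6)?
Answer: -⅔ ≈ -0.66667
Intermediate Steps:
E = 96 (E = (-3*4*2)*(-4) = -12*2*(-4) = -24*(-4) = 96)
z(k) = 16/3 (z(k) = 96/18 = 96*(1/18) = 16/3)
z((-3 + 3)²) - (-4*(-3) - 6) = 16/3 - (-4*(-3) - 6) = 16/3 - (12 - 6) = 16/3 - 1*6 = 16/3 - 6 = -⅔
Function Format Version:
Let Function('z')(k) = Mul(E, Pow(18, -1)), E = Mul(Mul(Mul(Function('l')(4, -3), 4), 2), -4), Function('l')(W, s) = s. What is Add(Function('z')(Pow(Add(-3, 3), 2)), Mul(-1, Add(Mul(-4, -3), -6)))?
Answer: Rational(-2, 3) ≈ -0.66667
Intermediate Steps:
E = 96 (E = Mul(Mul(Mul(-3, 4), 2), -4) = Mul(Mul(-12, 2), -4) = Mul(-24, -4) = 96)
Function('z')(k) = Rational(16, 3) (Function('z')(k) = Mul(96, Pow(18, -1)) = Mul(96, Rational(1, 18)) = Rational(16, 3))
Add(Function('z')(Pow(Add(-3, 3), 2)), Mul(-1, Add(Mul(-4, -3), -6))) = Add(Rational(16, 3), Mul(-1, Add(Mul(-4, -3), -6))) = Add(Rational(16, 3), Mul(-1, Add(12, -6))) = Add(Rational(16, 3), Mul(-1, 6)) = Add(Rational(16, 3), -6) = Rational(-2, 3)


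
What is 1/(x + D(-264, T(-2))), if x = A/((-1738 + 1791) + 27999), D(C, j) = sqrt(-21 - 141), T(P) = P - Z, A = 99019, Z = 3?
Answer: 2777680988/137284944409 - 7082232336*I*sqrt(2)/137284944409 ≈ 0.020233 - 0.072956*I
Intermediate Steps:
T(P) = -3 + P (T(P) = P - 1*3 = P - 3 = -3 + P)
D(C, j) = 9*I*sqrt(2) (D(C, j) = sqrt(-162) = 9*I*sqrt(2))
x = 99019/28052 (x = 99019/((-1738 + 1791) + 27999) = 99019/(53 + 27999) = 99019/28052 ≈ 3.5298)
1/(x + D(-264, T(-2))) = 1/(99019/28052 + 9*I*sqrt(2))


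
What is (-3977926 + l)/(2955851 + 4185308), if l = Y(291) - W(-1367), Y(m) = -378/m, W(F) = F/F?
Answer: -385859045/692692423 ≈ -0.55704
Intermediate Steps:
W(F) = 1
l = -223/97 (l = -378/291 - 1*1 = -378*1/291 - 1 = -126/97 - 1 = -223/97 ≈ -2.2990)
(-3977926 + l)/(2955851 + 4185308) = (-3977926 - 223/97)/(2955851 + 4185308) = -385859045/97/7141159 = -385859045/97*1/7141159 = -385859045/692692423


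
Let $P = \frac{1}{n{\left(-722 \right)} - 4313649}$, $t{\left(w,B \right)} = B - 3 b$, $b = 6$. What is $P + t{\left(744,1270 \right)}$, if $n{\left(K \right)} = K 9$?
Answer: $\frac{5408824043}{4320147} \approx 1252.0$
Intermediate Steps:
$n{\left(K \right)} = 9 K$
$t{\left(w,B \right)} = -18 + B$ ($t{\left(w,B \right)} = B - 18 = -18 + B$)
$P = - \frac{1}{4320147}$ ($P = \frac{1}{9 \left(-722\right) - 4313649} = \frac{1}{-6498 - 4313649} = \frac{1}{-4320147} = - \frac{1}{4320147} \approx -2.3147 \cdot 10^{-7}$)
$P + t{\left(744,1270 \right)} = - \frac{1}{4320147} + \left(-18 + 1270\right) = - \frac{1}{4320147} + 1252 = \frac{5408824043}{4320147}$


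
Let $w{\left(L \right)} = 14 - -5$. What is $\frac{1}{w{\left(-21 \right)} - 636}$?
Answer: $- \frac{1}{617} \approx -0.0016207$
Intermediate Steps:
$w{\left(L \right)} = 19$ ($w{\left(L \right)} = 14 + 5 = 19$)
$\frac{1}{w{\left(-21 \right)} - 636} = \frac{1}{19 - 636} = \frac{1}{-617} = - \frac{1}{617}$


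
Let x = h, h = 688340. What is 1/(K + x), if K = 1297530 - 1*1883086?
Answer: 1/102784 ≈ 9.7291e-6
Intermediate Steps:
K = -585556 (K = 1297530 - 1883086 = -585556)
x = 688340
1/(K + x) = 1/(-585556 + 688340) = 1/102784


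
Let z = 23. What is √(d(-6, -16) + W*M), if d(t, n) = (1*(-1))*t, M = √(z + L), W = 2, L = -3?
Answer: √(6 + 4*√5) ≈ 3.8658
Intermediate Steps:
M = 2*√5 (M = √(23 - 3) = √20 = 2*√5 ≈ 4.4721)
d(t, n) = -t
√(d(-6, -16) + W*M) = √(-1*(-6) + 2*(2*√5)) = √(6 + 4*√5)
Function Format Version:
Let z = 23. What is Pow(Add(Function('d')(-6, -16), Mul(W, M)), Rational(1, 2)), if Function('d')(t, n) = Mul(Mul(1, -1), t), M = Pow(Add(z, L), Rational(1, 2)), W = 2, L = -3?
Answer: Pow(Add(6, Mul(4, Pow(5, Rational(1, 2)))), Rational(1, 2)) ≈ 3.8658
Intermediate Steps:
M = Mul(2, Pow(5, Rational(1, 2))) (M = Pow(Add(23, -3), Rational(1, 2)) = Pow(20, Rational(1, 2)) = Mul(2, Pow(5, Rational(1, 2))) ≈ 4.4721)
Function('d')(t, n) = Mul(-1, t)
Pow(Add(Function('d')(-6, -16), Mul(W, M)), Rational(1, 2)) = Pow(Add(Mul(-1, -6), Mul(2, Mul(2, Pow(5, Rational(1, 2))))), Rational(1, 2)) = Pow(Add(6, Mul(4, Pow(5, Rational(1, 2)))), Rational(1, 2))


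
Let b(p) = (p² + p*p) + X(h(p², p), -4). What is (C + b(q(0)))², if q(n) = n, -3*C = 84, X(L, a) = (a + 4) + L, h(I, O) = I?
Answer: 784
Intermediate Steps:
X(L, a) = 4 + L + a (X(L, a) = (4 + a) + L = 4 + L + a)
C = -28 (C = -⅓*84 = -28)
b(p) = 3*p² (b(p) = (p² + p*p) + (4 + p² - 4) = (p² + p²) + p² = 2*p² + p² = 3*p²)
(C + b(q(0)))² = (-28 + 3*0²)² = (-28 + 3*0)² = (-28 + 0)² = (-28)² = 784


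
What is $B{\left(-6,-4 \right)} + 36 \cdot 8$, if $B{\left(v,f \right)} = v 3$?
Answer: $270$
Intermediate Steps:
$B{\left(v,f \right)} = 3 v$
$B{\left(-6,-4 \right)} + 36 \cdot 8 = 3 \left(-6\right) + 36 \cdot 8 = -18 + 288 = 270$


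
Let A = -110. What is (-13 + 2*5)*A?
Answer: 330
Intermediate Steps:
(-13 + 2*5)*A = (-13 + 2*5)*(-110) = (-13 + 10)*(-110) = -3*(-110) = 330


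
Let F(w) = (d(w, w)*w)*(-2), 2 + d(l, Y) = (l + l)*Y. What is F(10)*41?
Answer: -162360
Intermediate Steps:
d(l, Y) = -2 + 2*Y*l (d(l, Y) = -2 + (l + l)*Y = -2 + (2*l)*Y = -2 + 2*Y*l)
F(w) = -2*w*(-2 + 2*w**2) (F(w) = ((-2 + 2*w*w)*w)*(-2) = ((-2 + 2*w**2)*w)*(-2) = (w*(-2 + 2*w**2))*(-2) = -2*w*(-2 + 2*w**2))
F(10)*41 = (4*10*(1 - 1*10**2))*41 = (4*10*(1 - 1*100))*41 = (4*10*(1 - 100))*41 = (4*10*(-99))*41 = -3960*41 = -162360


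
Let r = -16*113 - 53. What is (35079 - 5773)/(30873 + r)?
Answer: 14653/14506 ≈ 1.0101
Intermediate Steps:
r = -1861 (r = -1808 - 53 = -1861)
(35079 - 5773)/(30873 + r) = (35079 - 5773)/(30873 - 1861) = 29306/29012 = 29306*(1/29012) = 14653/14506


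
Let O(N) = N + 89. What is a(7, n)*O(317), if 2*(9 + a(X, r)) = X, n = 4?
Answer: -2233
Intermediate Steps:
O(N) = 89 + N
a(X, r) = -9 + X/2
a(7, n)*O(317) = (-9 + (½)*7)*(89 + 317) = (-9 + 7/2)*406 = -11/2*406 = -2233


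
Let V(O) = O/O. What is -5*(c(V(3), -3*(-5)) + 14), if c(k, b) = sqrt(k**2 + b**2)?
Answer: -70 - 5*sqrt(226) ≈ -145.17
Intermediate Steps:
V(O) = 1
c(k, b) = sqrt(b**2 + k**2)
-5*(c(V(3), -3*(-5)) + 14) = -5*(sqrt((-3*(-5))**2 + 1**2) + 14) = -5*(sqrt(15**2 + 1) + 14) = -5*(sqrt(225 + 1) + 14) = -5*(sqrt(226) + 14) = -5*(14 + sqrt(226)) = -70 - 5*sqrt(226)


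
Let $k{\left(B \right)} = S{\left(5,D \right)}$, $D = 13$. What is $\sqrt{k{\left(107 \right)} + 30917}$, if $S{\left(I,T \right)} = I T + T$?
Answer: $\sqrt{30995} \approx 176.05$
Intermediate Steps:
$S{\left(I,T \right)} = T + I T$
$k{\left(B \right)} = 78$ ($k{\left(B \right)} = 13 \left(1 + 5\right) = 13 \cdot 6 = 78$)
$\sqrt{k{\left(107 \right)} + 30917} = \sqrt{78 + 30917} = \sqrt{30995}$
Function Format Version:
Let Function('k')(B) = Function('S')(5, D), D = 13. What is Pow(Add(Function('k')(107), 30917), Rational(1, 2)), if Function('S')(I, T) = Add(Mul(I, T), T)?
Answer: Pow(30995, Rational(1, 2)) ≈ 176.05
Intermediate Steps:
Function('S')(I, T) = Add(T, Mul(I, T))
Function('k')(B) = 78 (Function('k')(B) = Mul(13, Add(1, 5)) = Mul(13, 6) = 78)
Pow(Add(Function('k')(107), 30917), Rational(1, 2)) = Pow(Add(78, 30917), Rational(1, 2)) = Pow(30995, Rational(1, 2))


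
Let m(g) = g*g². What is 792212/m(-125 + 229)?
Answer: 198053/281216 ≈ 0.70427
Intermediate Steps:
m(g) = g³
792212/m(-125 + 229) = 792212/((-125 + 229)³) = 792212/(104³) = 792212/1124864 = 792212*(1/1124864) = 198053/281216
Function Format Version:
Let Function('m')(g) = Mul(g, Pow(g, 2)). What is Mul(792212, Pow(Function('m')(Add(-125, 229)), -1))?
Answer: Rational(198053, 281216) ≈ 0.70427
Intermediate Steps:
Function('m')(g) = Pow(g, 3)
Mul(792212, Pow(Function('m')(Add(-125, 229)), -1)) = Mul(792212, Pow(Pow(Add(-125, 229), 3), -1)) = Mul(792212, Pow(Pow(104, 3), -1)) = Mul(792212, Pow(1124864, -1)) = Mul(792212, Rational(1, 1124864)) = Rational(198053, 281216)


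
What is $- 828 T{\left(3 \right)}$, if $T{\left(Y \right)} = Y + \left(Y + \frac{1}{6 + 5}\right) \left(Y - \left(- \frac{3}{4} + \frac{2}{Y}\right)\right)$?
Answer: $- \frac{114126}{11} \approx -10375.0$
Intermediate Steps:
$T{\left(Y \right)} = Y + \left(\frac{1}{11} + Y\right) \left(\frac{3}{4} + Y - \frac{2}{Y}\right)$ ($T{\left(Y \right)} = Y + \left(Y + \frac{1}{11}\right) \left(Y - \left(- \frac{3}{4} + \frac{2}{Y}\right)\right) = Y + \left(Y + \frac{1}{11}\right) \left(Y + \left(- \frac{2}{Y} + \frac{3}{4}\right)\right) = Y + \left(\frac{1}{11} + Y\right) \left(Y + \left(\frac{3}{4} - \frac{2}{Y}\right)\right) = Y + \left(\frac{1}{11} + Y\right) \left(\frac{3}{4} + Y - \frac{2}{Y}\right)$)
$- 828 T{\left(3 \right)} = - 828 \frac{-8 + 3 \left(-85 + 44 \cdot 3^{2} + 81 \cdot 3\right)}{44 \cdot 3} = - 828 \cdot \frac{1}{44} \cdot \frac{1}{3} \left(-8 + 3 \left(-85 + 44 \cdot 9 + 243\right)\right) = - 828 \cdot \frac{1}{44} \cdot \frac{1}{3} \left(-8 + 3 \left(-85 + 396 + 243\right)\right) = - 828 \cdot \frac{1}{44} \cdot \frac{1}{3} \left(-8 + 3 \cdot 554\right) = - 828 \cdot \frac{1}{44} \cdot \frac{1}{3} \left(-8 + 1662\right) = - 828 \cdot \frac{1}{44} \cdot \frac{1}{3} \cdot 1654 = \left(-828\right) \frac{827}{66} = - \frac{114126}{11}$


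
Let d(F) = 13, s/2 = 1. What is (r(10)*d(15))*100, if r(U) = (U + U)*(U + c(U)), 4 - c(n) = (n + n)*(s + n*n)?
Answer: -52676000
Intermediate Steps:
s = 2 (s = 2*1 = 2)
c(n) = 4 - 2*n*(2 + n²) (c(n) = 4 - (n + n)*(2 + n*n) = 4 - 2*n*(2 + n²))
r(U) = 2*U*(4 - 3*U - 2*U³) (r(U) = (U + U)*(U + (4 - 4*U - 2*U³)) = (2*U)*(4 - 3*U - 2*U³) = 2*U*(4 - 3*U - 2*U³))
(r(10)*d(15))*100 = ((2*10*(4 - 3*10 - 2*10³))*13)*100 = ((2*10*(4 - 30 - 2*1000))*13)*100 = ((2*10*(4 - 30 - 2000))*13)*100 = ((2*10*(-2026))*13)*100 = -40520*13*100 = -526760*100 = -52676000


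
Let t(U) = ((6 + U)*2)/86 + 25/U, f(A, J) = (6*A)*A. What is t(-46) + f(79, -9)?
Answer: 74065273/1978 ≈ 37445.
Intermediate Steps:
f(A, J) = 6*A**2
t(U) = 6/43 + 25/U + U/43 (t(U) = (12 + 2*U)*(1/86) + 25/U = (6/43 + U/43) + 25/U = 6/43 + 25/U + U/43)
t(-46) + f(79, -9) = (1/43)*(1075 - 46*(6 - 46))/(-46) + 6*79**2 = (1/43)*(-1/46)*(1075 - 46*(-40)) + 6*6241 = (1/43)*(-1/46)*(1075 + 1840) + 37446 = (1/43)*(-1/46)*2915 + 37446 = -2915/1978 + 37446 = 74065273/1978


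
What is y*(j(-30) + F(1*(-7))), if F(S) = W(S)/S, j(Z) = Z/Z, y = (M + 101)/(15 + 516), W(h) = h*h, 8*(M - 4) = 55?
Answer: -895/708 ≈ -1.2641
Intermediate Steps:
M = 87/8 (M = 4 + (⅛)*55 = 4 + 55/8 = 87/8 ≈ 10.875)
W(h) = h²
y = 895/4248 (y = (87/8 + 101)/(15 + 516) = (895/8)/531 = (895/8)*(1/531) = 895/4248 ≈ 0.21069)
j(Z) = 1
F(S) = S (F(S) = S²/S = S)
y*(j(-30) + F(1*(-7))) = 895*(1 + 1*(-7))/4248 = 895*(1 - 7)/4248 = (895/4248)*(-6) = -895/708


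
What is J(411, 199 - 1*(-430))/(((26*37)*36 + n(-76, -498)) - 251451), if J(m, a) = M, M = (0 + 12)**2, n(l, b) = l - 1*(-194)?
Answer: -144/216701 ≈ -0.00066451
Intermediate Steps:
n(l, b) = 194 + l (n(l, b) = l + 194 = 194 + l)
M = 144 (M = 12**2 = 144)
J(m, a) = 144
J(411, 199 - 1*(-430))/(((26*37)*36 + n(-76, -498)) - 251451) = 144/(((26*37)*36 + (194 - 76)) - 251451) = 144/((962*36 + 118) - 251451) = 144/((34632 + 118) - 251451) = 144/(34750 - 251451) = 144/(-216701) = 144*(-1/216701) = -144/216701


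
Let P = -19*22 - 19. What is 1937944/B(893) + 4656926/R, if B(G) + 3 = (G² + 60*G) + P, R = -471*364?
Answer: -1814440579139/72914190258 ≈ -24.885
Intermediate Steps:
R = -171444
P = -437 (P = -418 - 19 = -437)
B(G) = -440 + G² + 60*G (B(G) = -3 + ((G² + 60*G) - 437) = -3 + (-437 + G² + 60*G) = -440 + G² + 60*G)
1937944/B(893) + 4656926/R = 1937944/(-440 + 893² + 60*893) + 4656926/(-171444) = 1937944/(-440 + 797449 + 53580) + 4656926*(-1/171444) = 1937944/850589 - 2328463/85722 = -1814440579139/72914190258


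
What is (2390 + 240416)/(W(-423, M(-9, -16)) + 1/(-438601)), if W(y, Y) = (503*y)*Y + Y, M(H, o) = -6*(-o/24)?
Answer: 106494954406/373281030271 ≈ 0.28529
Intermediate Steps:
M(H, o) = o/4 (M(H, o) = -(-1)*o/4 = o/4)
W(y, Y) = Y + 503*Y*y (W(y, Y) = 503*Y*y + Y = Y + 503*Y*y)
(2390 + 240416)/(W(-423, M(-9, -16)) + 1/(-438601)) = (2390 + 240416)/(((1/4)*(-16))*(1 + 503*(-423)) + 1/(-438601)) = 242806/(-4*(1 - 212769) - 1/438601) = 242806/(-4*(-212768) - 1/438601) = 242806/(851072 - 1/438601) = 242806/(373281030271/438601) = 242806*(438601/373281030271) = 106494954406/373281030271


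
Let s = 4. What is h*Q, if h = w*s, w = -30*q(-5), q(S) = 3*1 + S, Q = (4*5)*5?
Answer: 24000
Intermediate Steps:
Q = 100 (Q = 20*5 = 100)
q(S) = 3 + S
w = 60 (w = -30*(3 - 5) = -30*(-2) = 60)
h = 240 (h = 60*4 = 240)
h*Q = 240*100 = 24000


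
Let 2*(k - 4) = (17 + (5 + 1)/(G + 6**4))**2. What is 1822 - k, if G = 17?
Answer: 5769856355/3447938 ≈ 1673.4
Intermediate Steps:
k = 512286681/3447938 (k = 4 + (17 + (5 + 1)/(17 + 6**4))**2/2 = 4 + (17 + 6/(17 + 1296))**2/2 = 4 + (17 + 6/1313)**2/2 = 4 + (22327/1313)**2/2 = 4 + (1/2)*(498494929/1723969) = 4 + 498494929/3447938 = 512286681/3447938 ≈ 148.58)
1822 - k = 1822 - 1*512286681/3447938 = 1822 - 512286681/3447938 = 5769856355/3447938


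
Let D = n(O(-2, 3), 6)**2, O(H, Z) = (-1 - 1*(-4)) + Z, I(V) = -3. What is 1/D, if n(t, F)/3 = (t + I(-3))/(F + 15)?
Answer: 49/9 ≈ 5.4444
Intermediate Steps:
O(H, Z) = 3 + Z (O(H, Z) = (-1 + 4) + Z = 3 + Z)
n(t, F) = 3*(-3 + t)/(15 + F) (n(t, F) = 3*((t - 3)/(F + 15)) = 3*((-3 + t)/(15 + F)) = 3*(-3 + t)/(15 + F))
D = 9/49 (D = (3*(-3 + (3 + 3))/(15 + 6))**2 = (3*(-3 + 6)/21)**2 = (3*(1/21)*3)**2 = (3/7)**2 = 9/49 ≈ 0.18367)
1/D = 1/(9/49) = 49/9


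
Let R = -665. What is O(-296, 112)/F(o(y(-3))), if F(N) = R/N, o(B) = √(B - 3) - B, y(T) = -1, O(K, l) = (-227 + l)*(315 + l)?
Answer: 1403/19 + 2806*I/19 ≈ 73.842 + 147.68*I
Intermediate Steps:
o(B) = √(-3 + B) - B
F(N) = -665/N
O(-296, 112)/F(o(y(-3))) = (-71505 + 112² + 88*112)/((-665/(√(-3 - 1) - 1*(-1)))) = (-71505 + 12544 + 9856)/((-665/(√(-4) + 1))) = -(-1403/19 - 2806*I/19) = -49105*(-1/665 - 2*I/665) = 1403/19 + 2806*I/19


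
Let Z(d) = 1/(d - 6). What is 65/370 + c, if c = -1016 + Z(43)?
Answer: -75169/74 ≈ -1015.8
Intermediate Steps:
Z(d) = 1/(-6 + d)
c = -37591/37 (c = -1016 + 1/(-6 + 43) = -1016 + 1/37 = -37591/37 ≈ -1016.0)
65/370 + c = 65/370 - 37591/37 = 65*(1/370) - 37591/37 = 13/74 - 37591/37 = -75169/74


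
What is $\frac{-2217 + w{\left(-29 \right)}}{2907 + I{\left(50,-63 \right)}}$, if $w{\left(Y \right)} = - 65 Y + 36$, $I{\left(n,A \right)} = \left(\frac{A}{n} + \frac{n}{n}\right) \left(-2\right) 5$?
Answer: $- \frac{370}{3637} \approx -0.10173$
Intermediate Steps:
$I{\left(n,A \right)} = -10 - \frac{10 A}{n}$ ($I{\left(n,A \right)} = \left(\frac{A}{n} + 1\right) \left(-2\right) 5 = \left(1 + \frac{A}{n}\right) \left(-2\right) 5 = \left(-2 - \frac{2 A}{n}\right) 5 = -10 - \frac{10 A}{n}$)
$w{\left(Y \right)} = 36 - 65 Y$
$\frac{-2217 + w{\left(-29 \right)}}{2907 + I{\left(50,-63 \right)}} = \frac{-2217 + \left(36 - -1885\right)}{2907 - \left(10 - \frac{630}{50}\right)} = \frac{-2217 + \left(36 + 1885\right)}{2907 - \left(10 - \frac{63}{5}\right)} = \frac{-2217 + 1921}{2907 + \left(-10 + \frac{63}{5}\right)} = - \frac{296}{2907 + \frac{13}{5}} = - \frac{296}{\frac{14548}{5}} = \left(-296\right) \frac{5}{14548} = - \frac{370}{3637}$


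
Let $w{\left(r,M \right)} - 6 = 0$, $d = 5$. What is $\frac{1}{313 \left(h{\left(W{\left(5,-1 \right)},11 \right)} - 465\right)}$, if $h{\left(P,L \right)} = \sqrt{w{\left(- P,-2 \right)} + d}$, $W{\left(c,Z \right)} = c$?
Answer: $- \frac{465}{67674982} - \frac{\sqrt{11}}{67674982} \approx -6.9201 \cdot 10^{-6}$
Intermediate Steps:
$w{\left(r,M \right)} = 6$ ($w{\left(r,M \right)} = 6 + 0 = 6$)
$h{\left(P,L \right)} = \sqrt{11}$ ($h{\left(P,L \right)} = \sqrt{6 + 5} = \sqrt{11}$)
$\frac{1}{313 \left(h{\left(W{\left(5,-1 \right)},11 \right)} - 465\right)} = \frac{1}{313 \left(\sqrt{11} - 465\right)} = \frac{1}{313 \left(-465 + \sqrt{11}\right)} = \frac{1}{-145545 + 313 \sqrt{11}}$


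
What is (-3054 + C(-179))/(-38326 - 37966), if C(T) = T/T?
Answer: 3053/76292 ≈ 0.040017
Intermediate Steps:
C(T) = 1
(-3054 + C(-179))/(-38326 - 37966) = (-3054 + 1)/(-38326 - 37966) = -3053/(-76292) = -3053*(-1/76292) = 3053/76292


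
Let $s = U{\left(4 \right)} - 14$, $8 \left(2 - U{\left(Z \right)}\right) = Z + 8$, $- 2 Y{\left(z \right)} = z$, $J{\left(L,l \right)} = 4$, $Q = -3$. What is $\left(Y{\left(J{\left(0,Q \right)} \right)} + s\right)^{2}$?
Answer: $\frac{961}{4} \approx 240.25$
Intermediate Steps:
$Y{\left(z \right)} = - \frac{z}{2}$
$U{\left(Z \right)} = 1 - \frac{Z}{8}$ ($U{\left(Z \right)} = 2 - \frac{Z + 8}{8} = 2 - \frac{8 + Z}{8} = 2 - \left(1 + \frac{Z}{8}\right) = 1 - \frac{Z}{8}$)
$s = - \frac{27}{2}$ ($s = \left(1 - \frac{1}{2}\right) - 14 = \frac{1}{2} - 14 = - \frac{27}{2} \approx -13.5$)
$\left(Y{\left(J{\left(0,Q \right)} \right)} + s\right)^{2} = \left(\left(- \frac{1}{2}\right) 4 - \frac{27}{2}\right)^{2} = \left(-2 - \frac{27}{2}\right)^{2} = \left(- \frac{31}{2}\right)^{2} = \frac{961}{4}$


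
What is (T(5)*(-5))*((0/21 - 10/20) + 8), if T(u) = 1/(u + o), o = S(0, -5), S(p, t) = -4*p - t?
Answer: -15/4 ≈ -3.7500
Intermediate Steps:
S(p, t) = -t - 4*p
o = 5 (o = -1*(-5) - 4*0 = 5 + 0 = 5)
T(u) = 1/(5 + u) (T(u) = 1/(u + 5) = 1/(5 + u))
(T(5)*(-5))*((0/21 - 10/20) + 8) = (-5/(5 + 5))*((0/21 - 10/20) + 8) = (-5/10)*((0*(1/21) - 10*1/20) + 8) = ((1/10)*(-5))*((0 - 1/2) + 8) = -(-1/2 + 8)/2 = -1/2*15/2 = -15/4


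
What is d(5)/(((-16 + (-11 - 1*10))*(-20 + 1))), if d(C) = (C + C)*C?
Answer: 50/703 ≈ 0.071124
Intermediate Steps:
d(C) = 2*C² (d(C) = (2*C)*C = 2*C²)
d(5)/(((-16 + (-11 - 1*10))*(-20 + 1))) = (2*5²)/(((-16 + (-11 - 1*10))*(-20 + 1))) = (2*25)/(((-16 + (-11 - 10))*(-19))) = 50/(((-16 - 21)*(-19))) = 50/((-37*(-19))) = 50/703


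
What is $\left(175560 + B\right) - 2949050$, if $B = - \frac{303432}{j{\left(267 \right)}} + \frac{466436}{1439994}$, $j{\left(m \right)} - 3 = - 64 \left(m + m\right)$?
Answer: $- \frac{2527407049595936}{911276203} \approx -2.7735 \cdot 10^{6}$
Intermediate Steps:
$j{\left(m \right)} = 3 - 128 m$ ($j{\left(m \right)} = 3 - 64 \left(m + m\right) = 3 - 64 \cdot 2 m = 3 - 128 m$)
$B = \frac{8386662534}{911276203}$ ($B = - \frac{303432}{3 - 34176} + \frac{466436}{1439994} = - \frac{303432}{3 - 34176} + 466436 \cdot \frac{1}{1439994} = - \frac{303432}{-34173} + \frac{233218}{719997} = \left(-303432\right) \left(- \frac{1}{34173}\right) + \frac{233218}{719997} = \frac{101144}{11391} + \frac{233218}{719997} = \frac{8386662534}{911276203} \approx 9.2032$)
$\left(175560 + B\right) - 2949050 = \left(175560 + \frac{8386662534}{911276203}\right) - 2949050 = \frac{159992036861214}{911276203} - 2949050 = - \frac{2527407049595936}{911276203}$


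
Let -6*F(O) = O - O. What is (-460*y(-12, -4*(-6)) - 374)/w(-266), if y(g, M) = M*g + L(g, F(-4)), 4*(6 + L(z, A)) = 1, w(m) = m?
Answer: -134751/266 ≈ -506.58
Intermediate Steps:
F(O) = 0 (F(O) = -(O - O)/6 = -1/6*0 = 0)
L(z, A) = -23/4 (L(z, A) = -6 + (1/4)*1 = -6 + 1/4 = -23/4)
y(g, M) = -23/4 + M*g (y(g, M) = M*g - 23/4 = -23/4 + M*g)
(-460*y(-12, -4*(-6)) - 374)/w(-266) = (-460*(-23/4 - 4*(-6)*(-12)) - 374)/(-266) = (-460*(-23/4 + 24*(-12)) - 374)*(-1/266) = (-460*(-23/4 - 288) - 374)*(-1/266) = (-460*(-1175/4) - 374)*(-1/266) = (135125 - 374)*(-1/266) = 134751*(-1/266) = -134751/266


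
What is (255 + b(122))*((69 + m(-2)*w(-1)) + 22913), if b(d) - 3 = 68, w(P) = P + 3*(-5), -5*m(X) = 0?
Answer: 7492132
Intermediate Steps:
m(X) = 0 (m(X) = -⅕*0 = 0)
w(P) = -15 + P (w(P) = P - 15 = -15 + P)
b(d) = 71 (b(d) = 3 + 68 = 71)
(255 + b(122))*((69 + m(-2)*w(-1)) + 22913) = (255 + 71)*((69 + 0*(-15 - 1)) + 22913) = 326*((69 + 0*(-16)) + 22913) = 326*((69 + 0) + 22913) = 326*(69 + 22913) = 326*22982 = 7492132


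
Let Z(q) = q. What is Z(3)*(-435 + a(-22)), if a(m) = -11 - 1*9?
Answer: -1365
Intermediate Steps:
a(m) = -20 (a(m) = -11 - 9 = -20)
Z(3)*(-435 + a(-22)) = 3*(-435 - 20) = 3*(-455) = -1365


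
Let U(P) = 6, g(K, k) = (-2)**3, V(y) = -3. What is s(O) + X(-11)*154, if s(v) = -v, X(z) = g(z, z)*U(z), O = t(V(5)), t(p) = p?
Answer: -7389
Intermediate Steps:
g(K, k) = -8
O = -3
X(z) = -48 (X(z) = -8*6 = -48)
s(O) + X(-11)*154 = -1*(-3) - 48*154 = 3 - 7392 = -7389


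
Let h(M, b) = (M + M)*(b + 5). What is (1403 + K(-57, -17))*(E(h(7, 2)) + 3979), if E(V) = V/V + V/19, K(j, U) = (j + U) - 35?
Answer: 97979092/19 ≈ 5.1568e+6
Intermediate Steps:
K(j, U) = -35 + U + j (K(j, U) = (U + j) - 35 = -35 + U + j)
h(M, b) = 2*M*(5 + b) (h(M, b) = (2*M)*(5 + b) = 2*M*(5 + b))
E(V) = 1 + V/19 (E(V) = 1 + V*(1/19) = 1 + V/19)
(1403 + K(-57, -17))*(E(h(7, 2)) + 3979) = (1403 + (-35 - 17 - 57))*((1 + (2*7*(5 + 2))/19) + 3979) = (1403 - 109)*((1 + (2*7*7)/19) + 3979) = 1294*((1 + (1/19)*98) + 3979) = 1294*((1 + 98/19) + 3979) = 1294*(117/19 + 3979) = 1294*(75718/19) = 97979092/19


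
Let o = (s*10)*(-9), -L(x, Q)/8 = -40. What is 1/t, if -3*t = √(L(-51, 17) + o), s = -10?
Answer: -3*√305/610 ≈ -0.085890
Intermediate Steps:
L(x, Q) = 320 (L(x, Q) = -8*(-40) = 320)
o = 900 (o = -10*10*(-9) = -100*(-9) = 900)
t = -2*√305/3 (t = -√(320 + 900)/3 = -2*√305/3 ≈ -11.643)
1/t = 1/(-2*√305/3) = -3*√305/610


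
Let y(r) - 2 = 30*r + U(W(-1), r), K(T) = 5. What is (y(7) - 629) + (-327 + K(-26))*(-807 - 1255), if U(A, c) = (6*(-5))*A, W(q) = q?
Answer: 663577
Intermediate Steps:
U(A, c) = -30*A
y(r) = 32 + 30*r (y(r) = 2 + (30*r - 30*(-1)) = 2 + (30*r + 30) = 2 + (30 + 30*r) = 32 + 30*r)
(y(7) - 629) + (-327 + K(-26))*(-807 - 1255) = ((32 + 30*7) - 629) + (-327 + 5)*(-807 - 1255) = ((32 + 210) - 629) - 322*(-2062) = (242 - 629) + 663964 = -387 + 663964 = 663577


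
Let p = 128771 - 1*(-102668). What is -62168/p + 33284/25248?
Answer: 80705237/76886472 ≈ 1.0497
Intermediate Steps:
p = 231439 (p = 128771 + 102668 = 231439)
-62168/p + 33284/25248 = -62168/231439 + 33284/25248 = -62168*1/231439 + 33284*(1/25248) = -3272/12181 + 8321/6312 = 80705237/76886472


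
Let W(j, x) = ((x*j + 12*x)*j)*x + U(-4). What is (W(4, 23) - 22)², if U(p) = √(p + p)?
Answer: 1144739548 + 135336*I*√2 ≈ 1.1447e+9 + 1.9139e+5*I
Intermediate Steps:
U(p) = √2*√p (U(p) = √(2*p) = √2*√p)
W(j, x) = 2*I*√2 + j*x*(12*x + j*x) (W(j, x) = ((x*j + 12*x)*j)*x + √2*√(-4) = ((j*x + 12*x)*j)*x + √2*(2*I) = ((12*x + j*x)*j)*x + 2*I*√2 = (j*(12*x + j*x))*x + 2*I*√2 = j*x*(12*x + j*x) + 2*I*√2 = 2*I*√2 + j*x*(12*x + j*x))
(W(4, 23) - 22)² = ((4²*23² + 2*I*√2 + 12*4*23²) - 22)² = ((16*529 + 2*I*√2 + 12*4*529) - 22)² = ((8464 + 2*I*√2 + 25392) - 22)² = ((33856 + 2*I*√2) - 22)² = (33834 + 2*I*√2)²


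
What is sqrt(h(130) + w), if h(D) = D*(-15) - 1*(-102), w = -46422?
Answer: I*sqrt(48270) ≈ 219.7*I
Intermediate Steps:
h(D) = 102 - 15*D (h(D) = -15*D + 102 = 102 - 15*D)
sqrt(h(130) + w) = sqrt((102 - 15*130) - 46422) = sqrt((102 - 1950) - 46422) = sqrt(-1848 - 46422) = sqrt(-48270) = I*sqrt(48270)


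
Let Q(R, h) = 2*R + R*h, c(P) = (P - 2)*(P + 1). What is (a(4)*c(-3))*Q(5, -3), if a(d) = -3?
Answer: 150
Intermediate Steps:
c(P) = (1 + P)*(-2 + P) (c(P) = (-2 + P)*(1 + P) = (1 + P)*(-2 + P))
(a(4)*c(-3))*Q(5, -3) = (-3*(-2 + (-3)² - 1*(-3)))*(5*(2 - 3)) = (-3*(-2 + 9 + 3))*(5*(-1)) = -3*10*(-5) = -30*(-5) = 150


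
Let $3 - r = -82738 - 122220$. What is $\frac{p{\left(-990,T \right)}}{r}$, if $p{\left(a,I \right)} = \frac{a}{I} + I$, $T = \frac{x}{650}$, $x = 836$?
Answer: $- \frac{4745183}{1265634175} \approx -0.0037493$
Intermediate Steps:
$r = 204961$ ($r = 3 - \left(-82738 - 122220\right) = 3 - -204958 = 3 + 204958 = 204961$)
$T = \frac{418}{325}$ ($T = \frac{836}{650} = 836 \cdot \frac{1}{650} = \frac{418}{325} \approx 1.2862$)
$p{\left(a,I \right)} = I + \frac{a}{I}$ ($p{\left(a,I \right)} = \frac{a}{I} + I = I + \frac{a}{I}$)
$\frac{p{\left(-990,T \right)}}{r} = \frac{\frac{418}{325} - \frac{990}{\frac{418}{325}}}{204961} = \left(\frac{418}{325} - \frac{14625}{19}\right) \frac{1}{204961} = \left(- \frac{4745183}{6175}\right) \frac{1}{204961} = - \frac{4745183}{1265634175}$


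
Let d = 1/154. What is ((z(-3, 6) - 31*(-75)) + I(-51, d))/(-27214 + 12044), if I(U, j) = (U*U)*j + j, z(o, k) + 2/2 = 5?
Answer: -2441/15785 ≈ -0.15464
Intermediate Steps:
d = 1/154 ≈ 0.0064935
z(o, k) = 4 (z(o, k) = -1 + 5 = 4)
I(U, j) = j + j*U² (I(U, j) = U²*j + j = j*U² + j = j + j*U²)
((z(-3, 6) - 31*(-75)) + I(-51, d))/(-27214 + 12044) = ((4 - 31*(-75)) + (1 + (-51)²)/154)/(-27214 + 12044) = ((4 + 2325) + (1 + 2601)/154)/(-15170) = (2329 + (1/154)*2602)*(-1/15170) = (2329 + 1301/77)*(-1/15170) = (180634/77)*(-1/15170) = -2441/15785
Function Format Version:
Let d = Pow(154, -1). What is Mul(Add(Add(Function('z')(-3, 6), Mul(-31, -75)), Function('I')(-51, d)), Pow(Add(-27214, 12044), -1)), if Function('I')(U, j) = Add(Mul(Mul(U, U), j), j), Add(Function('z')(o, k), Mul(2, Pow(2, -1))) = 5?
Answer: Rational(-2441, 15785) ≈ -0.15464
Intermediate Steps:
d = Rational(1, 154) ≈ 0.0064935
Function('z')(o, k) = 4 (Function('z')(o, k) = Add(-1, 5) = 4)
Function('I')(U, j) = Add(j, Mul(j, Pow(U, 2))) (Function('I')(U, j) = Add(Mul(Pow(U, 2), j), j) = Add(Mul(j, Pow(U, 2)), j) = Add(j, Mul(j, Pow(U, 2))))
Mul(Add(Add(Function('z')(-3, 6), Mul(-31, -75)), Function('I')(-51, d)), Pow(Add(-27214, 12044), -1)) = Mul(Add(Add(4, Mul(-31, -75)), Mul(Rational(1, 154), Add(1, Pow(-51, 2)))), Pow(Add(-27214, 12044), -1)) = Mul(Add(Add(4, 2325), Mul(Rational(1, 154), Add(1, 2601))), Pow(-15170, -1)) = Mul(Add(2329, Mul(Rational(1, 154), 2602)), Rational(-1, 15170)) = Mul(Add(2329, Rational(1301, 77)), Rational(-1, 15170)) = Mul(Rational(180634, 77), Rational(-1, 15170)) = Rational(-2441, 15785)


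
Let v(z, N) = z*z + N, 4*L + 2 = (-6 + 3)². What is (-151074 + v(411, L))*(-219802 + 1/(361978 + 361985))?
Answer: -11360980351628375/2895852 ≈ -3.9232e+9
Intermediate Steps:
L = 7/4 (L = -½ + (-6 + 3)²/4 = -½ + (¼)*(-3)² = -½ + (¼)*9 = -½ + 9/4 = 7/4 ≈ 1.7500)
v(z, N) = N + z² (v(z, N) = z² + N = N + z²)
(-151074 + v(411, L))*(-219802 + 1/(361978 + 361985)) = (-151074 + (7/4 + 411²))*(-219802 + 1/(361978 + 361985)) = (-151074 + (7/4 + 168921))*(-219802 + 1/723963) = (-151074 + 675691/4)*(-219802 + 1/723963) = (71395/4)*(-159128515325/723963) = -11360980351628375/2895852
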